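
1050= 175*6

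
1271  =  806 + 465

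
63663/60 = 1061 + 1/20 = 1061.05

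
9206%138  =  98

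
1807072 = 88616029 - 86808957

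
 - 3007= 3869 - 6876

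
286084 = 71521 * 4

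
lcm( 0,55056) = 0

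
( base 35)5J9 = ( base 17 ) 168g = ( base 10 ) 6799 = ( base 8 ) 15217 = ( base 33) 681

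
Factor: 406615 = 5^1*11^1*7393^1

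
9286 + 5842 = 15128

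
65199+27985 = 93184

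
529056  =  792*668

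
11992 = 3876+8116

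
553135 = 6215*89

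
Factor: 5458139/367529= 17^1*31^1 * 467^( - 1 ) * 787^ ( - 1 )*10357^1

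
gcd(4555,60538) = 1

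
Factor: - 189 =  - 3^3 *7^1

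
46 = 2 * 23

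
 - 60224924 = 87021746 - 147246670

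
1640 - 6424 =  - 4784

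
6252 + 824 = 7076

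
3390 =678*5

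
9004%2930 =214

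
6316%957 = 574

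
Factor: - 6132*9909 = -60761988 = - 2^2*3^4*7^1*73^1*367^1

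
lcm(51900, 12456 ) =311400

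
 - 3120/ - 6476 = 780/1619= 0.48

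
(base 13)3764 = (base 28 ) a0g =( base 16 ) 1EB0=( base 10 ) 7856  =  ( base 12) 4668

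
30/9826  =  15/4913 = 0.00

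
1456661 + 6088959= 7545620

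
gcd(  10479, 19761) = 21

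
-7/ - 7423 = 7/7423  =  0.00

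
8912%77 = 57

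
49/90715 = 49/90715 = 0.00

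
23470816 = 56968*412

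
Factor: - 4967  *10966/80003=  -  2^1*7^( - 1)*11^ ( - 1)*1039^( - 1)*4967^1*5483^1= - 54468122/80003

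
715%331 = 53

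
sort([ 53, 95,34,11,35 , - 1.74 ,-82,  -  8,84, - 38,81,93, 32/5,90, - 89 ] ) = [ - 89, - 82,  -  38, -8,- 1.74,32/5,11,34,35, 53, 81,84,90, 93,95 ]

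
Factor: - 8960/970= - 896/97 = - 2^7 * 7^1 * 97^ ( - 1) 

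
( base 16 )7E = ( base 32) 3u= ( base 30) 46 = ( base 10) 126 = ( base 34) 3o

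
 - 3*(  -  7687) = 23061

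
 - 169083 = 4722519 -4891602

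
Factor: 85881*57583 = 3^1*89^1*647^1*28627^1 = 4945285623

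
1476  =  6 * 246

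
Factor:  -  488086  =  -2^1 * 244043^1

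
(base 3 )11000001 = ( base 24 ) 51d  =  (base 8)5545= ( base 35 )2dc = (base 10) 2917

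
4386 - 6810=-2424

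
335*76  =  25460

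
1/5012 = 1/5012 = 0.00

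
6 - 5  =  1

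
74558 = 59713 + 14845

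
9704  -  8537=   1167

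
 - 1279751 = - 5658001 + 4378250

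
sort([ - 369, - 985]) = [ - 985, - 369]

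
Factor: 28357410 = 2^1*3^1*5^1*359^1*2633^1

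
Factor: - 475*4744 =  - 2^3*5^2*19^1*593^1=- 2253400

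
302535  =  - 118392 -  - 420927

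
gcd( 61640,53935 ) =7705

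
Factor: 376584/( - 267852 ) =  - 2^1*71^1*101^( - 1)= - 142/101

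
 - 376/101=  - 376/101 = - 3.72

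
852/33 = 25 + 9/11 = 25.82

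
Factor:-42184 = -2^3*5273^1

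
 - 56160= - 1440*39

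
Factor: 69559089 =3^1*23186363^1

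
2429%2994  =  2429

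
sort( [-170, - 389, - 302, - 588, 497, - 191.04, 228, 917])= [  -  588, - 389 ,-302, - 191.04, - 170 , 228, 497, 917 ] 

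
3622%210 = 52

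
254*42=10668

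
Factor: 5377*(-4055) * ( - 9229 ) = 201226670315 = 5^1*11^1*19^1*283^1*811^1  *  839^1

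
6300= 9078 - 2778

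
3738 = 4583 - 845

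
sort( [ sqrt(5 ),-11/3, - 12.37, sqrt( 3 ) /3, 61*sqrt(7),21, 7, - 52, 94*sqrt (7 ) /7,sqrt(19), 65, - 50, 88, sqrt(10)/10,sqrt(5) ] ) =[ - 52 ,-50 , - 12.37 ,-11/3 , sqrt(10)/10,sqrt( 3 ) /3, sqrt( 5), sqrt( 5), sqrt ( 19), 7, 21, 94*sqrt(7)/7,65, 88, 61*sqrt( 7) ] 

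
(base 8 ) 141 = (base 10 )97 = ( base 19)52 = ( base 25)3m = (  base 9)117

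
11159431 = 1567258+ 9592173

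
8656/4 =2164 =2164.00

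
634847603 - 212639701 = 422207902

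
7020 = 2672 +4348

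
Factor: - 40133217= - 3^1*13377739^1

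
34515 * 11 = 379665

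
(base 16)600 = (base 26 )272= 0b11000000000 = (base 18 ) 4D6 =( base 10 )1536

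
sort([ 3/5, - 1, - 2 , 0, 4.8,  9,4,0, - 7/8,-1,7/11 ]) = [ - 2, - 1, - 1, - 7/8, 0, 0, 3/5,7/11, 4,4.8, 9]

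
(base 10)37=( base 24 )1D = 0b100101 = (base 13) 2b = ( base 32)15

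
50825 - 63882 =  -  13057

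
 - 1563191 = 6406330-7969521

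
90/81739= 90/81739 = 0.00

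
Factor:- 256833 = - 3^2*28537^1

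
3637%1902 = 1735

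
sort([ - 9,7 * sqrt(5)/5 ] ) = [ - 9,7 * sqrt (5 ) /5] 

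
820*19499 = 15989180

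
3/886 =3/886  =  0.00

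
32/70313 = 32/70313 = 0.00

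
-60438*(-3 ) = 181314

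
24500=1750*14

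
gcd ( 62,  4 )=2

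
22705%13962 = 8743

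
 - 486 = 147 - 633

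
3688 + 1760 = 5448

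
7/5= 1 + 2/5 = 1.40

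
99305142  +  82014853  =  181319995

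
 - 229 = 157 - 386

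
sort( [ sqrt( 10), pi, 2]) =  [2 , pi, sqrt(10 ) ] 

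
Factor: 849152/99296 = 2^3*29^(-1)*31^1 = 248/29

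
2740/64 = 42+13/16 = 42.81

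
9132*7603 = 69430596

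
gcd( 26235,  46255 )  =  55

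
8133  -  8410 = -277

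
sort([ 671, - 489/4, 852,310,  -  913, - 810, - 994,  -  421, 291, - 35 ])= [ - 994, - 913, - 810, - 421,-489/4, - 35, 291, 310, 671, 852 ]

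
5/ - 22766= -5/22766 = -  0.00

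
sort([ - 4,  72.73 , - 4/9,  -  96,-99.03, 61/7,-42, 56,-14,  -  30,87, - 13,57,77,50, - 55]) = [ - 99.03, - 96,  -  55, - 42,  -  30, - 14, - 13,-4,-4/9, 61/7,50,56,57,72.73 , 77, 87 ]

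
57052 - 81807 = - 24755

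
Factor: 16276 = 2^2*13^1 * 313^1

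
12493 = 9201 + 3292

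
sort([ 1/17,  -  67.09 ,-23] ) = [ - 67.09 , - 23, 1/17]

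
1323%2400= 1323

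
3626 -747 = 2879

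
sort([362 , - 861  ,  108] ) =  [-861, 108,362]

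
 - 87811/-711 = 123 + 358/711 = 123.50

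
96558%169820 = 96558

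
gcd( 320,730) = 10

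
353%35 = 3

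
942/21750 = 157/3625= 0.04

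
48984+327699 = 376683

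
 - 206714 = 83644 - 290358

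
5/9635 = 1/1927 = 0.00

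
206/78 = 2 + 25/39 = 2.64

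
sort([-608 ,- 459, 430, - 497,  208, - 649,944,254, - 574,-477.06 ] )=[-649, - 608, - 574, - 497, - 477.06 ,  -  459,  208,254,  430, 944]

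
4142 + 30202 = 34344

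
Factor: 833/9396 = 2^(  -  2)*3^( -4)*7^2*17^1*29^ ( - 1)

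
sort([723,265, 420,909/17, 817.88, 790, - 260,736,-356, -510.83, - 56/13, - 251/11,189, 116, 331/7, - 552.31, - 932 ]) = [  -  932,-552.31, - 510.83,- 356  , - 260,  -  251/11, - 56/13, 331/7,909/17,116,189,265, 420,723, 736, 790,  817.88 ]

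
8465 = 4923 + 3542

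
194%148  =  46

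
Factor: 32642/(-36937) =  - 38/43=-2^1*19^1* 43^( - 1) 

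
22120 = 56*395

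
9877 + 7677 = 17554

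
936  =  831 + 105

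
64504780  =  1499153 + 63005627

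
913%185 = 173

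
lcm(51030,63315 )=3419010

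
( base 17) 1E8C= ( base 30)A3H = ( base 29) AO1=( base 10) 9107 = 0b10001110010011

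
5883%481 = 111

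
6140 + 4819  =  10959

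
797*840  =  669480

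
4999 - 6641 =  - 1642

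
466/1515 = 466/1515= 0.31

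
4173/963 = 13/3  =  4.33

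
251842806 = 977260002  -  725417196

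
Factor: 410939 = 607^1*677^1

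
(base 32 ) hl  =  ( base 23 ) 11d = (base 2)1000110101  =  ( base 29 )je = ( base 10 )565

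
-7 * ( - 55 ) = 385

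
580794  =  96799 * 6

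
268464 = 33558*8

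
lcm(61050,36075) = 793650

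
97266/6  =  16211 = 16211.00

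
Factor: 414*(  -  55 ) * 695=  - 15825150 = -2^1*  3^2*5^2*11^1*23^1*139^1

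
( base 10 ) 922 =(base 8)1632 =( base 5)12142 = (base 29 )12n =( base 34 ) R4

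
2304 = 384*6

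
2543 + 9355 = 11898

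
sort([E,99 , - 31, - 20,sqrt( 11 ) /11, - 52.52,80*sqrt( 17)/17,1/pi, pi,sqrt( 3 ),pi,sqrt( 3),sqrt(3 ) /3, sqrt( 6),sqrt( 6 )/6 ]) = [ - 52.52, - 31, - 20, sqrt( 11 )/11, 1/pi,  sqrt( 6 )/6 , sqrt( 3 ) /3, sqrt (3 ),sqrt( 3 ),sqrt(6 ),E,pi, pi, 80*sqrt( 17)/17,99]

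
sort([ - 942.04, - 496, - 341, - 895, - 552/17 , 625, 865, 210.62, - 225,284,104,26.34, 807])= [ -942.04, - 895, - 496, - 341, - 225, - 552/17,26.34,104,210.62,284,625,807, 865] 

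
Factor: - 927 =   -  3^2*103^1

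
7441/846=7441/846   =  8.80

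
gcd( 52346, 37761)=1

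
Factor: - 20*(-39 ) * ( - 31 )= -2^2*3^1*5^1*13^1 * 31^1 = - 24180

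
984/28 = 246/7 = 35.14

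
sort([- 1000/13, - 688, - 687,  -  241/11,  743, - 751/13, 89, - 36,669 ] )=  [-688, - 687, - 1000/13, - 751/13,- 36, -241/11,89 , 669,743 ] 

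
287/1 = 287 = 287.00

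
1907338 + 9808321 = 11715659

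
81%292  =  81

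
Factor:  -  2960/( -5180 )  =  2^2 * 7^(-1 ) = 4/7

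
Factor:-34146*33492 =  - 2^3*3^3* 7^1*271^1*2791^1 = -1143617832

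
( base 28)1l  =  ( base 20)29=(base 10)49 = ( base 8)61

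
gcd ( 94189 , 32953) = 1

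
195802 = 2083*94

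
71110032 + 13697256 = 84807288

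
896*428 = 383488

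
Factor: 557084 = 2^2*11^2*1151^1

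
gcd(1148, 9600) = 4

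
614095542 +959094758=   1573190300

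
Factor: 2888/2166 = 2^2*3^( - 1 ) = 4/3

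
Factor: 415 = 5^1*83^1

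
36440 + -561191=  - 524751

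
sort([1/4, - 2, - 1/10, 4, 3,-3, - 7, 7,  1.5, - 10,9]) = [ - 10,- 7, - 3, - 2,-1/10, 1/4,1.5,3, 4, 7, 9] 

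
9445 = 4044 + 5401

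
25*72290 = 1807250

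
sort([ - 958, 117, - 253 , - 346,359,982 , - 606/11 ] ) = [ - 958, - 346, - 253, - 606/11 , 117, 359,982]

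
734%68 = 54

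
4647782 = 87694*53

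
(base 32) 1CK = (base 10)1428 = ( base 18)476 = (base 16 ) 594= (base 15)653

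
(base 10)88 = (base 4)1120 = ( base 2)1011000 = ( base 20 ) 48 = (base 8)130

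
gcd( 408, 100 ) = 4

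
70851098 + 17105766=87956864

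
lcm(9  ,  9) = 9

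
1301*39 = 50739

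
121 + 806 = 927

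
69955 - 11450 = 58505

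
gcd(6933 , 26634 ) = 3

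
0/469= 0 = 0.00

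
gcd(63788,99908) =4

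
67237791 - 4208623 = 63029168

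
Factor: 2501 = 41^1*61^1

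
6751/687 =6751/687  =  9.83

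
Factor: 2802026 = 2^1*397^1*3529^1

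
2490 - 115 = 2375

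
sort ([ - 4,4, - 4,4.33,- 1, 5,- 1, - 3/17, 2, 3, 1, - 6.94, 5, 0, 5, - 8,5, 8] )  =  [ - 8,  -  6.94,- 4 , - 4, - 1 ,-1, - 3/17, 0, 1, 2,3,  4,4.33,  5, 5 , 5 , 5,8]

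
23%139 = 23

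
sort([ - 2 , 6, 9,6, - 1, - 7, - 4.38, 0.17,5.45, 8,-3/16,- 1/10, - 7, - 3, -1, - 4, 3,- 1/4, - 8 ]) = [-8, - 7,- 7,-4.38, - 4, -3, - 2, - 1, - 1, - 1/4, - 3/16, - 1/10, 0.17, 3, 5.45,6,6 , 8, 9]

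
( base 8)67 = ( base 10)55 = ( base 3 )2001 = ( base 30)1P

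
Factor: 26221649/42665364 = 2^(-2 )*3^( - 2)*7^( - 1)*71^1 * 169307^( - 1)  *369319^1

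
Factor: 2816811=3^2 *312979^1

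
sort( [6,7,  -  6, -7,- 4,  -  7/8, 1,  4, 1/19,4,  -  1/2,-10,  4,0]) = [- 10,-7,-6, - 4, - 7/8,-1/2,0,1/19,1, 4, 4, 4,6, 7]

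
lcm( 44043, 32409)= 1717677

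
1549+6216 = 7765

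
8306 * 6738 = 55965828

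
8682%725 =707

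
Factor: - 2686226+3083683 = 239^1*1663^1=397457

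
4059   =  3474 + 585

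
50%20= 10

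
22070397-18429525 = 3640872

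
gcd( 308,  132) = 44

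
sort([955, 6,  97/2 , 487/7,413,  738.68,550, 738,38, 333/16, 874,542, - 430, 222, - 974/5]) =[-430,  -  974/5, 6,333/16, 38, 97/2,487/7,222,413 , 542, 550,738,  738.68, 874,955 ]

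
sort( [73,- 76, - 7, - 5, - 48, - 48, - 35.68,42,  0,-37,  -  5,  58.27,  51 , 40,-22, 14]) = [ - 76, - 48,  -  48 ,  -  37, - 35.68, - 22,-7, - 5, - 5, 0,  14,  40 , 42 , 51,58.27, 73]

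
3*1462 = 4386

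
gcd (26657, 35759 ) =1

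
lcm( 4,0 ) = 0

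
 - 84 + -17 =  - 101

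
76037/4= 76037/4 = 19009.25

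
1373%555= 263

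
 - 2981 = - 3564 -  - 583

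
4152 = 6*692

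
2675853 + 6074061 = 8749914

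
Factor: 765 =3^2*5^1 * 17^1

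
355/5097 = 355/5097 = 0.07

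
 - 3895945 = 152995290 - 156891235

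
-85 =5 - 90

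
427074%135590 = 20304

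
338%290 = 48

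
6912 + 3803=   10715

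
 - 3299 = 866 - 4165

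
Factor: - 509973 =-3^1*169991^1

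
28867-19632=9235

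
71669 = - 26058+97727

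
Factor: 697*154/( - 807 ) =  - 107338/807 = - 2^1* 3^( - 1 ) * 7^1 * 11^1*17^1*41^1 * 269^ (-1 )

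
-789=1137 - 1926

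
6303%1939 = 486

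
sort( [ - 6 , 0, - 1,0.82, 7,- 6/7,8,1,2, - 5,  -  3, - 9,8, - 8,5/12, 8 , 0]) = [ - 9, - 8, - 6, - 5, - 3, - 1, - 6/7, 0,0,5/12,0.82,  1,2,7,8,8, 8 ] 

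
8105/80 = 1621/16 = 101.31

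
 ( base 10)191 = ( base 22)8f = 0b10111111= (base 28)6N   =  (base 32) 5V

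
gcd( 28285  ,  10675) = 5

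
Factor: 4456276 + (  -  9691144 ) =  - 5234868 =- 2^2*3^4 * 107^1*151^1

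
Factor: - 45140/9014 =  - 22570/4507=- 2^1*5^1*37^1* 61^1*4507^( - 1) 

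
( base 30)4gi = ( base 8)10002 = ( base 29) 4P9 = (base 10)4098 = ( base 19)B6D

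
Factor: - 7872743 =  - 109^1*72227^1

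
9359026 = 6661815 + 2697211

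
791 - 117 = 674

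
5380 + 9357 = 14737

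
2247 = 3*749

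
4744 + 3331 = 8075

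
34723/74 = 34723/74 = 469.23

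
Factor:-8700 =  - 2^2*3^1*5^2*29^1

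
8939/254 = 35 + 49/254 = 35.19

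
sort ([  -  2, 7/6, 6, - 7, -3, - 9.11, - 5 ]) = [ - 9.11, - 7, - 5, - 3, - 2,7/6,6 ] 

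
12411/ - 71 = -12411/71 = -174.80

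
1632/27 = 544/9 = 60.44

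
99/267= 33/89 = 0.37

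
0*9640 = 0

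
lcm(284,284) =284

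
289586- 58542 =231044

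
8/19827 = 8/19827 = 0.00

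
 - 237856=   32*( - 7433)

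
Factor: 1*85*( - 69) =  - 3^1 * 5^1 * 17^1*23^1  =  -5865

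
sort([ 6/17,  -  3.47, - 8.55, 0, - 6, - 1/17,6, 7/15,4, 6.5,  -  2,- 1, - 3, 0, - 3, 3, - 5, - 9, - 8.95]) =[ - 9,-8.95, - 8.55, - 6, - 5, - 3.47,- 3, - 3, - 2, - 1, - 1/17, 0, 0, 6/17 , 7/15, 3,4, 6, 6.5]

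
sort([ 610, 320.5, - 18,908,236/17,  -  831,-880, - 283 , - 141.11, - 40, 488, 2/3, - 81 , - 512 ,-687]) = [ - 880 , - 831 , - 687, - 512, - 283, - 141.11, - 81, - 40, - 18,2/3, 236/17,320.5, 488,610, 908] 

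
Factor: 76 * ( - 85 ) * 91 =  - 587860 = - 2^2 * 5^1*7^1*13^1*17^1*19^1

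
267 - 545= - 278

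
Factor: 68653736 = 2^3*8581717^1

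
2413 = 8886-6473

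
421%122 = 55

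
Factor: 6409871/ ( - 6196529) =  - 13^1*493067^1*6196529^( - 1)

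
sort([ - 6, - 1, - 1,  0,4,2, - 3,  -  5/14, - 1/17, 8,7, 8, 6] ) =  [ - 6, - 3, - 1,-1,  -  5/14, -1/17, 0,2,4,6, 7, 8,8]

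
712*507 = 360984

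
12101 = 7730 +4371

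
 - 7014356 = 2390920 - 9405276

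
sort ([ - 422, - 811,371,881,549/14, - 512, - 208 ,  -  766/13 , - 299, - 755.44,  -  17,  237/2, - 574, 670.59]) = [  -  811,-755.44 , - 574, - 512 ,-422,-299,-208 , - 766/13, - 17, 549/14,237/2 , 371,670.59,881]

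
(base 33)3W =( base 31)47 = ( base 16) 83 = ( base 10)131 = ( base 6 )335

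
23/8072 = 23/8072 =0.00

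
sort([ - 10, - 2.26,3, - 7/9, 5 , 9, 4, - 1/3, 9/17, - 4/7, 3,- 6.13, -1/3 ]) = [-10,-6.13,  -  2.26, - 7/9, - 4/7, - 1/3, - 1/3,  9/17, 3  ,  3, 4, 5, 9 ] 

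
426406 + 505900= 932306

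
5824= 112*52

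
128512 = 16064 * 8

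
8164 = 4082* 2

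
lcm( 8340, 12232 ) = 183480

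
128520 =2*64260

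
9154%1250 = 404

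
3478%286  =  46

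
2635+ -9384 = - 6749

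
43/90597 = 43/90597=0.00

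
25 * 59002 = 1475050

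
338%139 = 60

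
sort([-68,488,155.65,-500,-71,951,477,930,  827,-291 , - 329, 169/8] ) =[-500, - 329,-291,-71,-68,169/8,155.65,477,488, 827,930,  951]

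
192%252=192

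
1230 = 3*410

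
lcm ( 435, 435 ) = 435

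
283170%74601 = 59367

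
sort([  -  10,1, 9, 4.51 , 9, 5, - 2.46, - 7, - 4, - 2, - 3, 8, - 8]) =[ - 10, - 8, - 7 , -4, - 3,-2.46, - 2,1,4.51, 5,  8,9,9 ] 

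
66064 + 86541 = 152605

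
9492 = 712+8780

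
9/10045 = 9/10045 = 0.00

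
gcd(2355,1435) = 5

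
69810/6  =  11635 = 11635.00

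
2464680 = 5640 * 437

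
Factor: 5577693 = 3^1*11^1*173^1*977^1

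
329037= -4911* ( - 67)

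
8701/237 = 8701/237 = 36.71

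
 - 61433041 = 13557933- 74990974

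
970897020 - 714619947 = 256277073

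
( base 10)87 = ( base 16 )57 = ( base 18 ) 4F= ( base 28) 33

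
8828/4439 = 8828/4439 = 1.99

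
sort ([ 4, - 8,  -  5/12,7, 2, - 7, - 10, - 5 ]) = [ - 10, - 8, - 7, - 5, - 5/12, 2, 4, 7 ]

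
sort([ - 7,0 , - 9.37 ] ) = [ -9.37, - 7 , 0 ] 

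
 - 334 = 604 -938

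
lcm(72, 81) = 648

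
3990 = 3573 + 417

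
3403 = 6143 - 2740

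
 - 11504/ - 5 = 2300 + 4/5 = 2300.80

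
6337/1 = 6337 = 6337.00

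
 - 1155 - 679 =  - 1834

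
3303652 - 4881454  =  -1577802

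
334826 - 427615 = - 92789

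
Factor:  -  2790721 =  - 2790721^1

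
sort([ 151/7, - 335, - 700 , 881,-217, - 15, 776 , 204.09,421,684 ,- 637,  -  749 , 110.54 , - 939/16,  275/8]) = [ - 749,-700, - 637, - 335 ,- 217,-939/16, - 15, 151/7 , 275/8,  110.54,204.09, 421, 684  ,  776,  881]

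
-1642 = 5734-7376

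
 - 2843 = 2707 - 5550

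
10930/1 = 10930   =  10930.00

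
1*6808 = 6808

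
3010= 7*430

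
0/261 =0=0.00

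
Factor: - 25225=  - 5^2*1009^1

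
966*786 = 759276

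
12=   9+3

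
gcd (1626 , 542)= 542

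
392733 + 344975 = 737708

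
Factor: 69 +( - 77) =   -  2^3= - 8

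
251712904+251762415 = 503475319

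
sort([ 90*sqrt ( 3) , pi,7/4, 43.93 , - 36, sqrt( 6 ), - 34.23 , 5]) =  [-36, - 34.23, 7/4,sqrt(6),pi , 5, 43.93, 90* sqrt( 3 ) ] 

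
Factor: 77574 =2^1*3^1*7^1*1847^1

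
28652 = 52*551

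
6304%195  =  64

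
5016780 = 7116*705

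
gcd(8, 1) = 1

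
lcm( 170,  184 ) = 15640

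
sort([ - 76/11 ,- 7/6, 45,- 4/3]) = [ - 76/11,-4/3, - 7/6,45 ] 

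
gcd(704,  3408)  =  16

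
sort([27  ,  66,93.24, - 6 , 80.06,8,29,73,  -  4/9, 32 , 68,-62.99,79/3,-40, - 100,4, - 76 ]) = [-100, - 76,  -  62.99,-40, - 6,-4/9, 4,8,79/3,27,  29,32,  66, 68,73,  80.06,93.24] 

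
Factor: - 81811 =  - 23^1*3557^1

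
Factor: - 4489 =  - 67^2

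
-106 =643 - 749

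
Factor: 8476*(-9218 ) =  - 2^3*11^1*13^1*163^1 * 419^1 = - 78131768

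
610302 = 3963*154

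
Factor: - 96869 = - 157^1*617^1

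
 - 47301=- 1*47301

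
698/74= 9 + 16/37 = 9.43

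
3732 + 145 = 3877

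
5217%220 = 157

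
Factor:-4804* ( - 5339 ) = 25648556 = 2^2 * 19^1*281^1*1201^1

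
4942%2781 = 2161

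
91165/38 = 2399  +  3/38 =2399.08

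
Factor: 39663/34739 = 3^3*13^1*113^1*34739^(-1)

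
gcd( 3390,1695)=1695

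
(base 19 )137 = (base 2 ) 110101001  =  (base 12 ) 2b5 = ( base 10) 425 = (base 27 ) fk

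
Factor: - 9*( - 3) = 3^3 = 27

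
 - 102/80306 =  - 51/40153 = -0.00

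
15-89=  -74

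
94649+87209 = 181858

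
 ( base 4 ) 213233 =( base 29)30k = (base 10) 2543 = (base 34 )26r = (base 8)4757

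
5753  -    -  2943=8696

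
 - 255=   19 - 274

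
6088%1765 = 793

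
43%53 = 43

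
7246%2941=1364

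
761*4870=3706070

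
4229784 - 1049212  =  3180572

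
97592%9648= 1112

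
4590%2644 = 1946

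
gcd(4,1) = 1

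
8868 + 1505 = 10373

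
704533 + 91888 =796421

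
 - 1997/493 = -5 + 468/493= - 4.05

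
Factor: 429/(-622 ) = -2^(-1)*3^1 * 11^1*13^1* 311^( -1)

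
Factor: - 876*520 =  - 455520  =  -2^5 * 3^1*5^1 * 13^1*73^1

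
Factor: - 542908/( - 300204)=135727/75051 = 3^(  -  2) * 31^(-1)*269^( -1)*135727^1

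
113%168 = 113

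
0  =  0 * 437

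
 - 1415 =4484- 5899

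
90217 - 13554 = 76663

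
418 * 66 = 27588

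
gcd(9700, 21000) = 100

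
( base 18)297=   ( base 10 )817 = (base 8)1461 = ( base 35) NC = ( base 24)1a1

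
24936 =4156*6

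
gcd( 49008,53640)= 24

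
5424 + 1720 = 7144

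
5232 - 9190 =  - 3958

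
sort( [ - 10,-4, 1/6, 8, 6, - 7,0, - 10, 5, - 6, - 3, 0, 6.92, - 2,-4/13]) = [ - 10, - 10, - 7, - 6, - 4, -3,  -  2,  -  4/13, 0,0,1/6, 5, 6 , 6.92,8 ] 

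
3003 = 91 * 33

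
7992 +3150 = 11142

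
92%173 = 92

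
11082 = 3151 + 7931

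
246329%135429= 110900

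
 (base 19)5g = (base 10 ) 111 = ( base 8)157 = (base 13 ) 87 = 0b1101111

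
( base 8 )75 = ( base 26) 29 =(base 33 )1S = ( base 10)61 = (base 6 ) 141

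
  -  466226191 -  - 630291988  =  164065797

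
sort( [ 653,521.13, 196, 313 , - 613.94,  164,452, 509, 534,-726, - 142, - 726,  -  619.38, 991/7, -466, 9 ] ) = [ - 726, - 726,-619.38, - 613.94,-466, - 142, 9, 991/7, 164, 196, 313, 452, 509,  521.13 , 534, 653 ]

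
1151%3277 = 1151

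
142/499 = 142/499 = 0.28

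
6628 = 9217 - 2589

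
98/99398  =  49/49699 =0.00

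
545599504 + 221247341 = 766846845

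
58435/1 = 58435   =  58435.00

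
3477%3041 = 436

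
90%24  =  18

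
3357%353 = 180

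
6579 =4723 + 1856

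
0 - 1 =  - 1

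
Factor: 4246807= 4246807^1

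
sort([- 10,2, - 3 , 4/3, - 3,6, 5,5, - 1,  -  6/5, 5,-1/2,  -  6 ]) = [ - 10, - 6, - 3, - 3,  -  6/5, - 1,-1/2,4/3, 2,5,5,5 , 6] 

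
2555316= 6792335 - 4237019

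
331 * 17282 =5720342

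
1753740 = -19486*( - 90) 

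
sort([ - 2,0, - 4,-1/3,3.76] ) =[ - 4, - 2, - 1/3 , 0,3.76 ]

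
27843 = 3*9281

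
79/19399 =79/19399 = 0.00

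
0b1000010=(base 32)22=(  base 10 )66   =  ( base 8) 102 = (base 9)73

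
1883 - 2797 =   -  914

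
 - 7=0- 7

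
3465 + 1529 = 4994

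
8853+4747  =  13600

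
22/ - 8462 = -1 + 4220/4231 = - 0.00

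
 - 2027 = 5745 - 7772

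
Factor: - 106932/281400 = -19/50 = - 2^( - 1 )*5^ (- 2)*19^1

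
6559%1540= 399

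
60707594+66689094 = 127396688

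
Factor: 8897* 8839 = 7^1*31^1* 41^1*8839^1 = 78640583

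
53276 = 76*701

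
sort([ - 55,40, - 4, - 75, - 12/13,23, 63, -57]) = [ - 75, - 57, - 55,-4, - 12/13 , 23,40, 63]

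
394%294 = 100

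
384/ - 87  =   - 128/29 = - 4.41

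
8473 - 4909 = 3564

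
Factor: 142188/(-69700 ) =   -  3^1*5^( - 2 )*17^1 = - 51/25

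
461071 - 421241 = 39830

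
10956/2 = 5478 = 5478.00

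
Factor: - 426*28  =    -  2^3 * 3^1*7^1 * 71^1= -11928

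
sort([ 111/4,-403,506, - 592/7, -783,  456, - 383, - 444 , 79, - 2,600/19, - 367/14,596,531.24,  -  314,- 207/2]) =[ - 783,-444, - 403,  -  383,-314, - 207/2,-592/7,- 367/14, - 2, 111/4,  600/19,79,456, 506, 531.24,596 ] 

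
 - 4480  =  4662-9142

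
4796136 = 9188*522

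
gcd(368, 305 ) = 1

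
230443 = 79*2917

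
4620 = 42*110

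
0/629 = 0 = 0.00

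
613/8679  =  613/8679 = 0.07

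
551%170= 41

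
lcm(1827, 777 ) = 67599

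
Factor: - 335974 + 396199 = 3^1 * 5^2*11^1*73^1 = 60225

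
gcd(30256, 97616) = 16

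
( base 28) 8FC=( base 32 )6hg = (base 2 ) 1101000110000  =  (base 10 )6704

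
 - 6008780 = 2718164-8726944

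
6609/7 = 6609/7 = 944.14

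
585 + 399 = 984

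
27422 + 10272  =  37694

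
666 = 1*666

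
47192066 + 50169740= 97361806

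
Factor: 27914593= 7^1*3987799^1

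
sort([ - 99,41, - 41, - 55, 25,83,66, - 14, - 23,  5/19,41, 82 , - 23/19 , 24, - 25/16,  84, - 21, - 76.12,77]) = [ - 99, - 76.12, - 55, - 41, - 23, - 21,-14,  -  25/16 ,- 23/19, 5/19, 24,25 , 41, 41, 66,77 , 82 , 83, 84] 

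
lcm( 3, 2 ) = 6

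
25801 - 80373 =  - 54572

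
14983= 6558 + 8425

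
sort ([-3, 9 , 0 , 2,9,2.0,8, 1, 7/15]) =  [-3, 0,7/15,1,2,2.0,8,9, 9]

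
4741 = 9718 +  - 4977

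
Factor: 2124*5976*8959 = 2^5*3^4*17^2 * 31^1*59^1  *83^1 = 113716802016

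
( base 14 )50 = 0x46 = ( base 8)106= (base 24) 2M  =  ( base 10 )70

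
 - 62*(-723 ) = 44826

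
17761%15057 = 2704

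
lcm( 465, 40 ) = 3720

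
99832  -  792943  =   - 693111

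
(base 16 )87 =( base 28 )4N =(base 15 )90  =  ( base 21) 69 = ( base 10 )135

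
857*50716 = 43463612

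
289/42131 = 289/42131 = 0.01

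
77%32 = 13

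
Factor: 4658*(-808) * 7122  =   - 2^5 * 3^1  *  17^1 * 101^1 * 137^1*1187^1 = - 26804815008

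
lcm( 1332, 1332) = 1332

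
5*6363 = 31815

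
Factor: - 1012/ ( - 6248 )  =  23/142  =  2^(  -  1)*23^1*71^( - 1) 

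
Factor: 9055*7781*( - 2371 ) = -167053440305 = - 5^1 * 31^1* 251^1 * 1811^1*2371^1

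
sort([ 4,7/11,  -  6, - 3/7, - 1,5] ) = [ - 6, - 1, - 3/7,7/11, 4,5 ] 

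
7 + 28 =35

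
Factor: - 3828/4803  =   - 1276/1601 = - 2^2*11^1*29^1*1601^(-1 )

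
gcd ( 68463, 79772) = 1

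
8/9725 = 8/9725 = 0.00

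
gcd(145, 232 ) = 29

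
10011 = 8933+1078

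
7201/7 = 1028+5/7 = 1028.71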